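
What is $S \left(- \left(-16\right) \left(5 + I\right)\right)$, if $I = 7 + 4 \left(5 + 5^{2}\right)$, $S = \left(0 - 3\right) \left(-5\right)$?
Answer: $31680$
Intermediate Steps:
$S = 15$ ($S = \left(-3\right) \left(-5\right) = 15$)
$I = 127$ ($I = 7 + 4 \left(5 + 25\right) = 7 + 4 \cdot 30 = 7 + 120 = 127$)
$S \left(- \left(-16\right) \left(5 + I\right)\right) = 15 \left(- \left(-16\right) \left(5 + 127\right)\right) = 15 \left(- \left(-16\right) 132\right) = 15 \left(\left(-1\right) \left(-2112\right)\right) = 15 \cdot 2112 = 31680$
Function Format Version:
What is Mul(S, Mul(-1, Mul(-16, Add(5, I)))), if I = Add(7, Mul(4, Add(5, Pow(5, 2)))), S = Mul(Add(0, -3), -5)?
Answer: 31680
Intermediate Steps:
S = 15 (S = Mul(-3, -5) = 15)
I = 127 (I = Add(7, Mul(4, Add(5, 25))) = Add(7, Mul(4, 30)) = Add(7, 120) = 127)
Mul(S, Mul(-1, Mul(-16, Add(5, I)))) = Mul(15, Mul(-1, Mul(-16, Add(5, 127)))) = Mul(15, Mul(-1, Mul(-16, 132))) = Mul(15, Mul(-1, -2112)) = Mul(15, 2112) = 31680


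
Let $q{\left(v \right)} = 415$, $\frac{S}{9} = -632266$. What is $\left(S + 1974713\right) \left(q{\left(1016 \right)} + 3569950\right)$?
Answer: $-13266337393565$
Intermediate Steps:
$S = -5690394$ ($S = 9 \left(-632266\right) = -5690394$)
$\left(S + 1974713\right) \left(q{\left(1016 \right)} + 3569950\right) = \left(-5690394 + 1974713\right) \left(415 + 3569950\right) = \left(-3715681\right) 3570365 = -13266337393565$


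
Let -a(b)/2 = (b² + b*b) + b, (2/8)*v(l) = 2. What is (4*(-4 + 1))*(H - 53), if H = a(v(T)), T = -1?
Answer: 3900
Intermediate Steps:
v(l) = 8 (v(l) = 4*2 = 8)
a(b) = -4*b² - 2*b (a(b) = -2*((b² + b*b) + b) = -2*((b² + b²) + b) = -2*(2*b² + b) = -2*(b + 2*b²) = -4*b² - 2*b)
H = -272 (H = -2*8*(1 + 2*8) = -2*8*(1 + 16) = -2*8*17 = -272)
(4*(-4 + 1))*(H - 53) = (4*(-4 + 1))*(-272 - 53) = (4*(-3))*(-325) = -12*(-325) = 3900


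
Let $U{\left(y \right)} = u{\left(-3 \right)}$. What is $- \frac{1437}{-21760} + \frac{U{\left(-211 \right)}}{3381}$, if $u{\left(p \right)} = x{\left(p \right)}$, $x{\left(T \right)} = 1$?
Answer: $\frac{4880257}{73570560} \approx 0.066334$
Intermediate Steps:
$u{\left(p \right)} = 1$
$U{\left(y \right)} = 1$
$- \frac{1437}{-21760} + \frac{U{\left(-211 \right)}}{3381} = - \frac{1437}{-21760} + 1 \cdot \frac{1}{3381} = \left(-1437\right) \left(- \frac{1}{21760}\right) + 1 \cdot \frac{1}{3381} = \frac{1437}{21760} + \frac{1}{3381} = \frac{4880257}{73570560}$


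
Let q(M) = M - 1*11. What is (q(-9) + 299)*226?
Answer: 63054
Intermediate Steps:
q(M) = -11 + M (q(M) = M - 11 = -11 + M)
(q(-9) + 299)*226 = ((-11 - 9) + 299)*226 = (-20 + 299)*226 = 279*226 = 63054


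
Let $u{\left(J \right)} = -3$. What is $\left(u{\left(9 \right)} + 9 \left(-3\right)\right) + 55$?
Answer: $25$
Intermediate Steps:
$\left(u{\left(9 \right)} + 9 \left(-3\right)\right) + 55 = \left(-3 + 9 \left(-3\right)\right) + 55 = \left(-3 - 27\right) + 55 = -30 + 55 = 25$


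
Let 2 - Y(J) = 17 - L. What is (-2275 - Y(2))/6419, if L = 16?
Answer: -2276/6419 ≈ -0.35457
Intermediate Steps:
Y(J) = 1 (Y(J) = 2 - (17 - 1*16) = 2 - (17 - 16) = 2 - 1*1 = 2 - 1 = 1)
(-2275 - Y(2))/6419 = (-2275 - 1*1)/6419 = (-2275 - 1)*(1/6419) = -2276*1/6419 = -2276/6419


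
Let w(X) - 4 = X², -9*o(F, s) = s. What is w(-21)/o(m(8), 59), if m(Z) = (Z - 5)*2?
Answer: -4005/59 ≈ -67.881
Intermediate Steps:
m(Z) = -10 + 2*Z (m(Z) = (-5 + Z)*2 = -10 + 2*Z)
o(F, s) = -s/9
w(X) = 4 + X²
w(-21)/o(m(8), 59) = (4 + (-21)²)/((-⅑*59)) = (4 + 441)/(-59/9) = 445*(-9/59) = -4005/59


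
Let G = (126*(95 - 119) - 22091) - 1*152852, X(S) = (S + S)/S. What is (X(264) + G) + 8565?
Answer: -169400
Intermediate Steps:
X(S) = 2 (X(S) = (2*S)/S = 2)
G = -177967 (G = (126*(-24) - 22091) - 152852 = (-3024 - 22091) - 152852 = -25115 - 152852 = -177967)
(X(264) + G) + 8565 = (2 - 177967) + 8565 = -177965 + 8565 = -169400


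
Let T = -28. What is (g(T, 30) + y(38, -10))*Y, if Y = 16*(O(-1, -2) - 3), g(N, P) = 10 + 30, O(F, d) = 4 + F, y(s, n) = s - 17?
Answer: 0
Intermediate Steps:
y(s, n) = -17 + s
g(N, P) = 40
Y = 0 (Y = 16*((4 - 1) - 3) = 16*(3 - 3) = 16*0 = 0)
(g(T, 30) + y(38, -10))*Y = (40 + (-17 + 38))*0 = (40 + 21)*0 = 61*0 = 0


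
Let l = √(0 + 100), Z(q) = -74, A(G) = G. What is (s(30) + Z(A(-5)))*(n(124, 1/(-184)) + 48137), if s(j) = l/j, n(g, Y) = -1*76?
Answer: -10621481/3 ≈ -3.5405e+6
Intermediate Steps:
l = 10 (l = √100 = 10)
n(g, Y) = -76
s(j) = 10/j
(s(30) + Z(A(-5)))*(n(124, 1/(-184)) + 48137) = (10/30 - 74)*(-76 + 48137) = (10*(1/30) - 74)*48061 = (⅓ - 74)*48061 = -221/3*48061 = -10621481/3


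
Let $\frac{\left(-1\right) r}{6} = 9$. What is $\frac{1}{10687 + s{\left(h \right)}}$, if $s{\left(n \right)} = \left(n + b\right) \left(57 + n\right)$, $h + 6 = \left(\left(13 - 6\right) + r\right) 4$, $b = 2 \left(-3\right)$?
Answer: $\frac{1}{38087} \approx 2.6256 \cdot 10^{-5}$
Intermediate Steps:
$r = -54$ ($r = \left(-6\right) 9 = -54$)
$b = -6$
$h = -194$ ($h = -6 + \left(\left(13 - 6\right) - 54\right) 4 = -6 + \left(7 - 54\right) 4 = -6 - 188 = -194$)
$s{\left(n \right)} = \left(-6 + n\right) \left(57 + n\right)$ ($s{\left(n \right)} = \left(n - 6\right) \left(57 + n\right) = \left(-6 + n\right) \left(57 + n\right)$)
$\frac{1}{10687 + s{\left(h \right)}} = \frac{1}{10687 + \left(-342 + \left(-194\right)^{2} + 51 \left(-194\right)\right)} = \frac{1}{10687 - -27400} = \frac{1}{10687 + 27400} = \frac{1}{38087}$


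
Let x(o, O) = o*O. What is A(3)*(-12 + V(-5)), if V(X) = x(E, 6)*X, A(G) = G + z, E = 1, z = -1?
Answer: -84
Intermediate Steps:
x(o, O) = O*o
A(G) = -1 + G (A(G) = G - 1 = -1 + G)
V(X) = 6*X (V(X) = (6*1)*X = 6*X)
A(3)*(-12 + V(-5)) = (-1 + 3)*(-12 + 6*(-5)) = 2*(-12 - 30) = 2*(-42) = -84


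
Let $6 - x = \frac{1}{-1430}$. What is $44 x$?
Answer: $\frac{17162}{65} \approx 264.03$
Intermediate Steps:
$x = \frac{8581}{1430}$ ($x = 6 - \frac{1}{-1430} = 6 - - \frac{1}{1430} = 6 + \frac{1}{1430} = \frac{8581}{1430} \approx 6.0007$)
$44 x = 44 \cdot \frac{8581}{1430} = \frac{17162}{65}$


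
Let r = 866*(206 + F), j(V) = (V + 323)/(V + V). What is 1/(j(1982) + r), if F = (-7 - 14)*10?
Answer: -3964/13728991 ≈ -0.00028873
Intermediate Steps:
F = -210 (F = -21*10 = -210)
j(V) = (323 + V)/(2*V) (j(V) = (323 + V)/((2*V)) = (323 + V)*(1/(2*V)) = (323 + V)/(2*V))
r = -3464 (r = 866*(206 - 210) = 866*(-4) = -3464)
1/(j(1982) + r) = 1/((1/2)*(323 + 1982)/1982 - 3464) = 1/((1/2)*(1/1982)*2305 - 3464) = 1/(2305/3964 - 3464) = 1/(-13728991/3964) = -3964/13728991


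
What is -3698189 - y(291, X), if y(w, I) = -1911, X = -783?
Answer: -3696278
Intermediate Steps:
-3698189 - y(291, X) = -3698189 - 1*(-1911) = -3698189 + 1911 = -3696278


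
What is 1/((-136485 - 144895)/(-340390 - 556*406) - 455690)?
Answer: -25733/11726257980 ≈ -2.1945e-6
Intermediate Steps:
1/((-136485 - 144895)/(-340390 - 556*406) - 455690) = 1/(-281380/(-340390 - 225736) - 455690) = 1/(-281380/(-566126) - 455690) = 1/(-281380*(-1/566126) - 455690) = 1/(12790/25733 - 455690) = 1/(-11726257980/25733) = -25733/11726257980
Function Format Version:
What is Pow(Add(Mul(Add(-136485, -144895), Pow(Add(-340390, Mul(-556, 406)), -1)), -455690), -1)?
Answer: Rational(-25733, 11726257980) ≈ -2.1945e-6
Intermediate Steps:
Pow(Add(Mul(Add(-136485, -144895), Pow(Add(-340390, Mul(-556, 406)), -1)), -455690), -1) = Pow(Add(Mul(-281380, Pow(Add(-340390, -225736), -1)), -455690), -1) = Pow(Add(Mul(-281380, Pow(-566126, -1)), -455690), -1) = Pow(Add(Mul(-281380, Rational(-1, 566126)), -455690), -1) = Pow(Add(Rational(12790, 25733), -455690), -1) = Pow(Rational(-11726257980, 25733), -1) = Rational(-25733, 11726257980)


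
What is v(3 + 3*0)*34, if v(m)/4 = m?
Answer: 408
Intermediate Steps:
v(m) = 4*m
v(3 + 3*0)*34 = (4*(3 + 3*0))*34 = (4*(3 + 0))*34 = (4*3)*34 = 12*34 = 408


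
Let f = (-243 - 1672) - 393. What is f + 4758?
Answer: 2450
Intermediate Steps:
f = -2308 (f = -1915 - 393 = -2308)
f + 4758 = -2308 + 4758 = 2450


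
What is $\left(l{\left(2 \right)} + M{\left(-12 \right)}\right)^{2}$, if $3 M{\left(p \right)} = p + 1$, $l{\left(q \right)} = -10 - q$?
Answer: $\frac{2209}{9} \approx 245.44$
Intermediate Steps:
$M{\left(p \right)} = \frac{1}{3} + \frac{p}{3}$ ($M{\left(p \right)} = \frac{p + 1}{3} = \frac{1 + p}{3} = \frac{1}{3} + \frac{p}{3}$)
$\left(l{\left(2 \right)} + M{\left(-12 \right)}\right)^{2} = \left(\left(-10 - 2\right) + \left(\frac{1}{3} + \frac{1}{3} \left(-12\right)\right)\right)^{2} = \left(\left(-10 - 2\right) + \left(\frac{1}{3} - 4\right)\right)^{2} = \left(-12 - \frac{11}{3}\right)^{2} = \left(- \frac{47}{3}\right)^{2} = \frac{2209}{9}$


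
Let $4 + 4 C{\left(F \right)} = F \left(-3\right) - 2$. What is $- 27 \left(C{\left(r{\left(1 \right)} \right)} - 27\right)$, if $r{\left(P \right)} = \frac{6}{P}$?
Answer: $891$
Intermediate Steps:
$C{\left(F \right)} = - \frac{3}{2} - \frac{3 F}{4}$ ($C{\left(F \right)} = -1 + \frac{F \left(-3\right) - 2}{4} = -1 + \frac{- 3 F - 2}{4} = -1 + \frac{-2 - 3 F}{4} = -1 - \left(\frac{1}{2} + \frac{3 F}{4}\right) = - \frac{3}{2} - \frac{3 F}{4}$)
$- 27 \left(C{\left(r{\left(1 \right)} \right)} - 27\right) = - 27 \left(\left(- \frac{3}{2} - \frac{3 \cdot \frac{6}{1}}{4}\right) - 27\right) = - 27 \left(\left(- \frac{3}{2} - \frac{3 \cdot 6 \cdot 1}{4}\right) - 27\right) = - 27 \left(\left(- \frac{3}{2} - \frac{9}{2}\right) - 27\right) = - 27 \left(-6 - 27\right) = \left(-27\right) \left(-33\right) = 891$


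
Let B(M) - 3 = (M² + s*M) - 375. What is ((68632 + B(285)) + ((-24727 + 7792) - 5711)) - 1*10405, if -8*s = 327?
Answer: 838277/8 ≈ 1.0478e+5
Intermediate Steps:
s = -327/8 (s = -⅛*327 = -327/8 ≈ -40.875)
B(M) = -372 + M² - 327*M/8 (B(M) = 3 + ((M² - 327*M/8) - 375) = 3 + (-375 + M² - 327*M/8) = -372 + M² - 327*M/8)
((68632 + B(285)) + ((-24727 + 7792) - 5711)) - 1*10405 = ((68632 + (-372 + 285² - 327/8*285)) + ((-24727 + 7792) - 5711)) - 1*10405 = ((68632 + (-372 + 81225 - 93195/8)) + (-16935 - 5711)) - 10405 = ((68632 + 553629/8) - 22646) - 10405 = (1102685/8 - 22646) - 10405 = 921517/8 - 10405 = 838277/8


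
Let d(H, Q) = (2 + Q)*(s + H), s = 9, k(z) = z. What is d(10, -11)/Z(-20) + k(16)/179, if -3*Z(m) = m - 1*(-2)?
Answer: -10171/358 ≈ -28.411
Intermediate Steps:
Z(m) = -⅔ - m/3 (Z(m) = -(m - 1*(-2))/3 = -(m + 2)/3 = -(2 + m)/3 = -⅔ - m/3)
d(H, Q) = (2 + Q)*(9 + H)
d(10, -11)/Z(-20) + k(16)/179 = (18 + 2*10 + 9*(-11) + 10*(-11))/(-⅔ - ⅓*(-20)) + 16/179 = (18 + 20 - 99 - 110)/(-⅔ + 20/3) + 16*(1/179) = -171/6 + 16/179 = -171*⅙ + 16/179 = -57/2 + 16/179 = -10171/358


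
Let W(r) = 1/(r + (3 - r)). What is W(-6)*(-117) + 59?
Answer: 20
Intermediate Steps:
W(r) = ⅓ (W(r) = 1/3 = ⅓)
W(-6)*(-117) + 59 = (⅓)*(-117) + 59 = -39 + 59 = 20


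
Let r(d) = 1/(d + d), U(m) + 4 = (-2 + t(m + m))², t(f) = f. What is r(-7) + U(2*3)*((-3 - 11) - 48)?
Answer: -83329/14 ≈ -5952.1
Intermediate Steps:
U(m) = -4 + (-2 + 2*m)² (U(m) = -4 + (-2 + (m + m))² = -4 + (-2 + 2*m)²)
r(d) = 1/(2*d)
r(-7) + U(2*3)*((-3 - 11) - 48) = (½)/(-7) + (4*(2*3)*(-2 + 2*3))*((-3 - 11) - 48) = (½)*(-⅐) + (4*6*(-2 + 6))*(-14 - 48) = -1/14 + (4*6*4)*(-62) = -1/14 + 96*(-62) = -1/14 - 5952 = -83329/14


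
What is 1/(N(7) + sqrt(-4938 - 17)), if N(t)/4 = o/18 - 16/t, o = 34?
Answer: -1260/3935279 - 3969*I*sqrt(4955)/19676395 ≈ -0.00032018 - 0.014199*I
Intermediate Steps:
N(t) = 68/9 - 64/t (N(t) = 4*(34/18 - 16/t) = 4*(34*(1/18) - 16/t) = 4*(17/9 - 16/t) = 68/9 - 64/t)
1/(N(7) + sqrt(-4938 - 17)) = 1/((68/9 - 64/7) + sqrt(-4938 - 17)) = 1/((68/9 - 64*1/7) + sqrt(-4955)) = 1/((68/9 - 64/7) + I*sqrt(4955)) = 1/(-100/63 + I*sqrt(4955))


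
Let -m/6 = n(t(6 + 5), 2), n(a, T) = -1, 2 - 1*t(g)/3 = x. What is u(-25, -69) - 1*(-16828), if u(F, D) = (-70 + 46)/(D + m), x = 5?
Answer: 353396/21 ≈ 16828.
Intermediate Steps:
t(g) = -9 (t(g) = 6 - 3*5 = 6 - 15 = -9)
m = 6 (m = -6*(-1) = 6)
u(F, D) = -24/(6 + D) (u(F, D) = (-70 + 46)/(D + 6) = -24/(6 + D))
u(-25, -69) - 1*(-16828) = -24/(6 - 69) - 1*(-16828) = -24/(-63) + 16828 = -24*(-1/63) + 16828 = 8/21 + 16828 = 353396/21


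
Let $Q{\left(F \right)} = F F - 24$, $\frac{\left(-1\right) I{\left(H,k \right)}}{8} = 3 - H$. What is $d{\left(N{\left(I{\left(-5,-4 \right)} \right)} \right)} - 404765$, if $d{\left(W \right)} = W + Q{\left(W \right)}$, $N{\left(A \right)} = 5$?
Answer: $-404759$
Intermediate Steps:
$I{\left(H,k \right)} = -24 + 8 H$ ($I{\left(H,k \right)} = - 8 \left(3 - H\right) = -24 + 8 H$)
$Q{\left(F \right)} = -24 + F^{2}$ ($Q{\left(F \right)} = F^{2} - 24 = -24 + F^{2}$)
$d{\left(W \right)} = -24 + W + W^{2}$ ($d{\left(W \right)} = W + \left(-24 + W^{2}\right) = -24 + W + W^{2}$)
$d{\left(N{\left(I{\left(-5,-4 \right)} \right)} \right)} - 404765 = \left(-24 + 5 + 5^{2}\right) - 404765 = \left(-24 + 5 + 25\right) - 404765 = 6 - 404765 = -404759$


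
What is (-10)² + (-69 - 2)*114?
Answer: -7994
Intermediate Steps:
(-10)² + (-69 - 2)*114 = 100 - 71*114 = 100 - 8094 = -7994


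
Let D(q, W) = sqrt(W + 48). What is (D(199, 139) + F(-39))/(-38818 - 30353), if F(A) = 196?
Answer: -196/69171 - sqrt(187)/69171 ≈ -0.0030313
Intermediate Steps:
D(q, W) = sqrt(48 + W)
(D(199, 139) + F(-39))/(-38818 - 30353) = (sqrt(48 + 139) + 196)/(-38818 - 30353) = (sqrt(187) + 196)/(-69171) = (196 + sqrt(187))*(-1/69171) = -196/69171 - sqrt(187)/69171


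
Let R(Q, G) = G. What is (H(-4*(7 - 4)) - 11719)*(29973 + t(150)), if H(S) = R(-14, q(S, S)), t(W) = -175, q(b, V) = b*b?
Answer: -344911850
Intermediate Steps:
q(b, V) = b²
H(S) = S²
(H(-4*(7 - 4)) - 11719)*(29973 + t(150)) = ((-4*(7 - 4))² - 11719)*(29973 - 175) = ((-4*3)² - 11719)*29798 = ((-12)² - 11719)*29798 = (144 - 11719)*29798 = -11575*29798 = -344911850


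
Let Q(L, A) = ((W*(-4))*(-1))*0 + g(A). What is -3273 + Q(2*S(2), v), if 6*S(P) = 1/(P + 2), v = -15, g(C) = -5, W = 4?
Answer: -3278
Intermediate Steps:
S(P) = 1/(6*(2 + P)) (S(P) = 1/(6*(P + 2)) = 1/(6*(2 + P)))
Q(L, A) = -5 (Q(L, A) = ((4*(-4))*(-1))*0 - 5 = -16*(-1)*0 - 5 = 16*0 - 5 = 0 - 5 = -5)
-3273 + Q(2*S(2), v) = -3273 - 5 = -3278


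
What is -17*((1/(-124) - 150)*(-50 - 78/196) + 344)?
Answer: -1632860659/12152 ≈ -1.3437e+5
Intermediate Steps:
-17*((1/(-124) - 150)*(-50 - 78/196) + 344) = -17*((-1/124 - 150)*(-50 - 78*1/196) + 344) = -17*(-18601*(-50 - 39/98)/124 + 344) = -17*(-18601/124*(-4939/98) + 344) = -17*(91870339/12152 + 344) = -17*96050627/12152 = -1632860659/12152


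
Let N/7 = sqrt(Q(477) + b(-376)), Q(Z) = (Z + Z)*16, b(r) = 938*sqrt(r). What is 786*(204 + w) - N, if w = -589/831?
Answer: 44260970/277 - 14*sqrt(3816 + 469*I*sqrt(94)) ≈ 1.5881e+5 - 455.83*I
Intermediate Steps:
w = -589/831 (w = -589*1/831 = -589/831 ≈ -0.70878)
Q(Z) = 32*Z (Q(Z) = (2*Z)*16 = 32*Z)
N = 7*sqrt(15264 + 1876*I*sqrt(94)) (N = 7*sqrt(32*477 + 938*sqrt(-376)) = 7*sqrt(15264 + 938*(2*I*sqrt(94))) = 7*sqrt(15264 + 1876*I*sqrt(94)) ≈ 977.61 + 455.83*I)
786*(204 + w) - N = 786*(204 - 589/831) - 14*sqrt(3816 + 469*I*sqrt(94)) = 786*(168935/831) - 14*sqrt(3816 + 469*I*sqrt(94)) = 44260970/277 - 14*sqrt(3816 + 469*I*sqrt(94))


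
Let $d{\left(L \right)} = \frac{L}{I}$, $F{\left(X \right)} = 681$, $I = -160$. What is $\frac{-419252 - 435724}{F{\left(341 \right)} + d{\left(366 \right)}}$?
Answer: $- \frac{22799360}{18099} \approx -1259.7$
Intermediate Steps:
$d{\left(L \right)} = - \frac{L}{160}$ ($d{\left(L \right)} = \frac{L}{-160} = L \left(- \frac{1}{160}\right) = - \frac{L}{160}$)
$\frac{-419252 - 435724}{F{\left(341 \right)} + d{\left(366 \right)}} = \frac{-419252 - 435724}{681 - \frac{183}{80}} = - \frac{854976}{681 - \frac{183}{80}} = - \frac{854976}{\frac{54297}{80}} = \left(-854976\right) \frac{80}{54297} = - \frac{22799360}{18099}$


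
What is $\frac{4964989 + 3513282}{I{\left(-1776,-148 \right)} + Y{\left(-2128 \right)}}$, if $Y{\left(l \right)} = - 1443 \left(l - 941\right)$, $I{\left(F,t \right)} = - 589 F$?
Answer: $\frac{8478271}{5474631} \approx 1.5486$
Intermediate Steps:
$Y{\left(l \right)} = 1357863 - 1443 l$ ($Y{\left(l \right)} = - 1443 \left(-941 + l\right) = 1357863 - 1443 l$)
$\frac{4964989 + 3513282}{I{\left(-1776,-148 \right)} + Y{\left(-2128 \right)}} = \frac{4964989 + 3513282}{\left(-589\right) \left(-1776\right) + \left(1357863 - -3070704\right)} = \frac{8478271}{1046064 + \left(1357863 + 3070704\right)} = \frac{8478271}{1046064 + 4428567} = \frac{8478271}{5474631}$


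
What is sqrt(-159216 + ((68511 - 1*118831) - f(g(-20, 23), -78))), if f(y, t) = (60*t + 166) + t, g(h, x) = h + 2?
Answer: 4*I*sqrt(12809) ≈ 452.71*I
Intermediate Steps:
g(h, x) = 2 + h
f(y, t) = 166 + 61*t (f(y, t) = (166 + 60*t) + t = 166 + 61*t)
sqrt(-159216 + ((68511 - 1*118831) - f(g(-20, 23), -78))) = sqrt(-159216 + ((68511 - 1*118831) - (166 + 61*(-78)))) = sqrt(-159216 + ((68511 - 118831) - (166 - 4758))) = sqrt(-159216 + (-50320 - 1*(-4592))) = sqrt(-159216 + (-50320 + 4592)) = sqrt(-159216 - 45728) = sqrt(-204944) = 4*I*sqrt(12809)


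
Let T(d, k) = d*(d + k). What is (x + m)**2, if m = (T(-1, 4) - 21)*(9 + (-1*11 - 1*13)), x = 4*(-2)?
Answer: 123904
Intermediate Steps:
x = -8
m = 360 (m = (-(-1 + 4) - 21)*(9 + (-1*11 - 1*13)) = (-1*3 - 21)*(9 + (-11 - 13)) = (-3 - 21)*(9 - 24) = -24*(-15) = 360)
(x + m)**2 = (-8 + 360)**2 = 352**2 = 123904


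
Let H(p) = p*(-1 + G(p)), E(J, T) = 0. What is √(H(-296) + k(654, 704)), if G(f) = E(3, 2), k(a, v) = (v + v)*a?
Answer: 2*√230282 ≈ 959.75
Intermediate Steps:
k(a, v) = 2*a*v (k(a, v) = (2*v)*a = 2*a*v)
G(f) = 0
H(p) = -p (H(p) = p*(-1 + 0) = p*(-1) = -p)
√(H(-296) + k(654, 704)) = √(-1*(-296) + 2*654*704) = √(296 + 920832) = √921128 = 2*√230282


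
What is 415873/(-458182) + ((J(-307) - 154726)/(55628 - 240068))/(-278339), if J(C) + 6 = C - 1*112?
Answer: -3558279815770027/3920269731516520 ≈ -0.90766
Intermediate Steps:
J(C) = -118 + C (J(C) = -6 + (C - 1*112) = -6 + (C - 112) = -6 + (-112 + C) = -118 + C)
415873/(-458182) + ((J(-307) - 154726)/(55628 - 240068))/(-278339) = 415873/(-458182) + (((-118 - 307) - 154726)/(55628 - 240068))/(-278339) = 415873*(-1/458182) + ((-425 - 154726)/(-184440))*(-1/278339) = -415873/458182 - 155151*(-1/184440)*(-1/278339) = -415873/458182 + (51717/61480)*(-1/278339) = -415873/458182 - 51717/17112281720 = -3558279815770027/3920269731516520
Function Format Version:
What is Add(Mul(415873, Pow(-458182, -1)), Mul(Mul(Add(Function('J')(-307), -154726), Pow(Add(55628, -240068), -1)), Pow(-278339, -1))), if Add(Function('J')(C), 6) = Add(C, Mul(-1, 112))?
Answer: Rational(-3558279815770027, 3920269731516520) ≈ -0.90766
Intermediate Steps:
Function('J')(C) = Add(-118, C) (Function('J')(C) = Add(-6, Add(C, Mul(-1, 112))) = Add(-6, Add(C, -112)) = Add(-6, Add(-112, C)) = Add(-118, C))
Add(Mul(415873, Pow(-458182, -1)), Mul(Mul(Add(Function('J')(-307), -154726), Pow(Add(55628, -240068), -1)), Pow(-278339, -1))) = Add(Mul(415873, Pow(-458182, -1)), Mul(Mul(Add(Add(-118, -307), -154726), Pow(Add(55628, -240068), -1)), Pow(-278339, -1))) = Add(Mul(415873, Rational(-1, 458182)), Mul(Mul(Add(-425, -154726), Pow(-184440, -1)), Rational(-1, 278339))) = Add(Rational(-415873, 458182), Mul(Mul(-155151, Rational(-1, 184440)), Rational(-1, 278339))) = Add(Rational(-415873, 458182), Mul(Rational(51717, 61480), Rational(-1, 278339))) = Add(Rational(-415873, 458182), Rational(-51717, 17112281720)) = Rational(-3558279815770027, 3920269731516520)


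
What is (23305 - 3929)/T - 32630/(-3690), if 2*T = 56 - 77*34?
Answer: -141421/22509 ≈ -6.2829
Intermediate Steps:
T = -1281 (T = (56 - 77*34)/2 = (56 - 2618)/2 = (½)*(-2562) = -1281)
(23305 - 3929)/T - 32630/(-3690) = (23305 - 3929)/(-1281) - 32630/(-3690) = 19376*(-1/1281) - 32630*(-1/3690) = -2768/183 + 3263/369 = -141421/22509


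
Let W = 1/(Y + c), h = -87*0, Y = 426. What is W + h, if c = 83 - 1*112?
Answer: 1/397 ≈ 0.0025189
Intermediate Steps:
c = -29 (c = 83 - 112 = -29)
h = 0
W = 1/397 (W = 1/(426 - 29) = 1/397 ≈ 0.0025189)
W + h = 1/397 + 0 = 1/397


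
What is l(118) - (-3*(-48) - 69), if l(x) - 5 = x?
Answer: 48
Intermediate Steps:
l(x) = 5 + x
l(118) - (-3*(-48) - 69) = (5 + 118) - (-3*(-48) - 69) = 123 - (144 - 69) = 123 - 1*75 = 123 - 75 = 48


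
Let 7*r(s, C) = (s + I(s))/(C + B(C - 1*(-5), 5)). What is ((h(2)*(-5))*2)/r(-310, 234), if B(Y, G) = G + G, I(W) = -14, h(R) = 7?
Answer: 29890/81 ≈ 369.01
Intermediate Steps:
B(Y, G) = 2*G
r(s, C) = (-14 + s)/(7*(10 + C)) (r(s, C) = ((s - 14)/(C + 2*5))/7 = ((-14 + s)/(C + 10))/7 = ((-14 + s)/(10 + C))/7 = (-14 + s)/(7*(10 + C)))
((h(2)*(-5))*2)/r(-310, 234) = ((7*(-5))*2)/(((-14 - 310)/(7*(10 + 234)))) = (-35*2)/(((⅐)*(-324)/244)) = -70/((⅐)*(1/244)*(-324)) = -70/(-81/427) = -70*(-427/81) = 29890/81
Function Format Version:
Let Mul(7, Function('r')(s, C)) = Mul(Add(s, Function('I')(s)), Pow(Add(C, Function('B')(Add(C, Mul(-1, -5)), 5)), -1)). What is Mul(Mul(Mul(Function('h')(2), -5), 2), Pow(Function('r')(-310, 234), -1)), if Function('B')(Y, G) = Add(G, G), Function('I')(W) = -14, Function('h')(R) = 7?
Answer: Rational(29890, 81) ≈ 369.01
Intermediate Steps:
Function('B')(Y, G) = Mul(2, G)
Function('r')(s, C) = Mul(Rational(1, 7), Pow(Add(10, C), -1), Add(-14, s)) (Function('r')(s, C) = Mul(Rational(1, 7), Mul(Add(s, -14), Pow(Add(C, Mul(2, 5)), -1))) = Mul(Rational(1, 7), Mul(Add(-14, s), Pow(Add(C, 10), -1))) = Mul(Rational(1, 7), Mul(Add(-14, s), Pow(Add(10, C), -1))) = Mul(Rational(1, 7), Mul(Pow(Add(10, C), -1), Add(-14, s))) = Mul(Rational(1, 7), Pow(Add(10, C), -1), Add(-14, s)))
Mul(Mul(Mul(Function('h')(2), -5), 2), Pow(Function('r')(-310, 234), -1)) = Mul(Mul(Mul(7, -5), 2), Pow(Mul(Rational(1, 7), Pow(Add(10, 234), -1), Add(-14, -310)), -1)) = Mul(Mul(-35, 2), Pow(Mul(Rational(1, 7), Pow(244, -1), -324), -1)) = Mul(-70, Pow(Mul(Rational(1, 7), Rational(1, 244), -324), -1)) = Mul(-70, Pow(Rational(-81, 427), -1)) = Mul(-70, Rational(-427, 81)) = Rational(29890, 81)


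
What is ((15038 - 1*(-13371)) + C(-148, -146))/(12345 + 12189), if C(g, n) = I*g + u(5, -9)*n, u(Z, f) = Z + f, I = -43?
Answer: 35357/24534 ≈ 1.4411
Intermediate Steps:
C(g, n) = -43*g - 4*n (C(g, n) = -43*g + (5 - 9)*n = -43*g - 4*n)
((15038 - 1*(-13371)) + C(-148, -146))/(12345 + 12189) = ((15038 - 1*(-13371)) + (-43*(-148) - 4*(-146)))/(12345 + 12189) = ((15038 + 13371) + (6364 + 584))/24534 = (28409 + 6948)*(1/24534) = 35357*(1/24534) = 35357/24534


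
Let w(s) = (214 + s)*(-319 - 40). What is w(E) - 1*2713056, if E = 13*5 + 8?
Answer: -2816089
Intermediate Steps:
E = 73 (E = 65 + 8 = 73)
w(s) = -76826 - 359*s (w(s) = (214 + s)*(-359) = -76826 - 359*s)
w(E) - 1*2713056 = (-76826 - 359*73) - 1*2713056 = (-76826 - 26207) - 2713056 = -103033 - 2713056 = -2816089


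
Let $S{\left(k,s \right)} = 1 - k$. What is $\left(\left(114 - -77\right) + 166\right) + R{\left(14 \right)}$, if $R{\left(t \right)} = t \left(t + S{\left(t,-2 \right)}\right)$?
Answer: $371$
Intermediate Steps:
$R{\left(t \right)} = t$ ($R{\left(t \right)} = t \left(t - \left(-1 + t\right)\right) = t 1 = t$)
$\left(\left(114 - -77\right) + 166\right) + R{\left(14 \right)} = \left(\left(114 - -77\right) + 166\right) + 14 = \left(\left(114 + 77\right) + 166\right) + 14 = \left(191 + 166\right) + 14 = 357 + 14 = 371$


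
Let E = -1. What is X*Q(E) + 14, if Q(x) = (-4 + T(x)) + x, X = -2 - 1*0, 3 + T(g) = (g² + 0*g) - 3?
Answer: 34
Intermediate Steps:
T(g) = -6 + g² (T(g) = -3 + ((g² + 0*g) - 3) = -3 + ((g² + 0) - 3) = -3 + (g² - 3) = -3 + (-3 + g²) = -6 + g²)
X = -2 (X = -2 + 0 = -2)
Q(x) = -10 + x + x² (Q(x) = (-4 + (-6 + x²)) + x = (-10 + x²) + x = -10 + x + x²)
X*Q(E) + 14 = -2*(-10 - 1 + (-1)²) + 14 = -2*(-10 - 1 + 1) + 14 = -2*(-10) + 14 = 20 + 14 = 34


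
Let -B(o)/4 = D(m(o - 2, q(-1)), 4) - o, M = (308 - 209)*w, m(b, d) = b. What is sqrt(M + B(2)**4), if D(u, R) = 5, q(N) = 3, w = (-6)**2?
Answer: 90*sqrt(3) ≈ 155.88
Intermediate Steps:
w = 36
M = 3564 (M = (308 - 209)*36 = 99*36 = 3564)
B(o) = -20 + 4*o (B(o) = -4*(5 - o) = -20 + 4*o)
sqrt(M + B(2)**4) = sqrt(3564 + (-20 + 4*2)**4) = sqrt(3564 + (-20 + 8)**4) = sqrt(3564 + (-12)**4) = sqrt(3564 + 20736) = sqrt(24300) = 90*sqrt(3)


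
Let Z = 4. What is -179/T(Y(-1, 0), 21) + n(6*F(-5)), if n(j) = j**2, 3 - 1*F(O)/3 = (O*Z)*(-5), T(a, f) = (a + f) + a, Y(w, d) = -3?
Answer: 45727561/15 ≈ 3.0485e+6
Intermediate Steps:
T(a, f) = f + 2*a
F(O) = 9 + 60*O (F(O) = 9 - 3*O*4*(-5) = 9 - 3*4*O*(-5) = 9 - (-60)*O = 9 + 60*O)
-179/T(Y(-1, 0), 21) + n(6*F(-5)) = -179/(21 + 2*(-3)) + (6*(9 + 60*(-5)))**2 = -179/(21 - 6) + (6*(9 - 300))**2 = -179/15 + (6*(-291))**2 = -179*1/15 + (-1746)**2 = -179/15 + 3048516 = 45727561/15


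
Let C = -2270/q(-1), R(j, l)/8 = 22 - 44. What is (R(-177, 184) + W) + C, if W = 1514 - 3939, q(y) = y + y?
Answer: -1466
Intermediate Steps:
q(y) = 2*y
R(j, l) = -176 (R(j, l) = 8*(22 - 44) = 8*(-22) = -176)
C = 1135 (C = -2270/(2*(-1)) = -2270/(-2) = -½*(-2270) = 1135)
W = -2425
(R(-177, 184) + W) + C = (-176 - 2425) + 1135 = -2601 + 1135 = -1466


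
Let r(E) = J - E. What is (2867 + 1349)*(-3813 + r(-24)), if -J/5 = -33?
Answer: -15278784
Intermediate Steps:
J = 165 (J = -5*(-33) = 165)
r(E) = 165 - E
(2867 + 1349)*(-3813 + r(-24)) = (2867 + 1349)*(-3813 + (165 - 1*(-24))) = 4216*(-3813 + (165 + 24)) = 4216*(-3813 + 189) = 4216*(-3624) = -15278784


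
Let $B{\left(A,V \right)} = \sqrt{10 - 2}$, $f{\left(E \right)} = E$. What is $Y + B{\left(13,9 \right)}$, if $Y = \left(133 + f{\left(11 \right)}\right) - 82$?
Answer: $62 + 2 \sqrt{2} \approx 64.828$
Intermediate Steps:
$B{\left(A,V \right)} = 2 \sqrt{2}$ ($B{\left(A,V \right)} = \sqrt{8} = 2 \sqrt{2}$)
$Y = 62$ ($Y = \left(133 + 11\right) - 82 = 144 - 82 = 62$)
$Y + B{\left(13,9 \right)} = 62 + 2 \sqrt{2}$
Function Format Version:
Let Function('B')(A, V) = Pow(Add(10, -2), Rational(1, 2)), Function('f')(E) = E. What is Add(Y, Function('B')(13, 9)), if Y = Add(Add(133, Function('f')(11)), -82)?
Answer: Add(62, Mul(2, Pow(2, Rational(1, 2)))) ≈ 64.828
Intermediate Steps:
Function('B')(A, V) = Mul(2, Pow(2, Rational(1, 2))) (Function('B')(A, V) = Pow(8, Rational(1, 2)) = Mul(2, Pow(2, Rational(1, 2))))
Y = 62 (Y = Add(Add(133, 11), -82) = Add(144, -82) = 62)
Add(Y, Function('B')(13, 9)) = Add(62, Mul(2, Pow(2, Rational(1, 2))))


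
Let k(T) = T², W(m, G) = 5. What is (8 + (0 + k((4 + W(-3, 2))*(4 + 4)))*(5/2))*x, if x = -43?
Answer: -557624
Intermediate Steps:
(8 + (0 + k((4 + W(-3, 2))*(4 + 4)))*(5/2))*x = (8 + (0 + ((4 + 5)*(4 + 4))²)*(5/2))*(-43) = (8 + (0 + (9*8)²)*(5*(½)))*(-43) = (8 + (0 + 72²)*(5/2))*(-43) = (8 + (0 + 5184)*(5/2))*(-43) = (8 + 5184*(5/2))*(-43) = (8 + 12960)*(-43) = 12968*(-43) = -557624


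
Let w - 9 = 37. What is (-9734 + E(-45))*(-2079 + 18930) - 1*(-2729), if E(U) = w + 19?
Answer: -162929590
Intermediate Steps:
w = 46 (w = 9 + 37 = 46)
E(U) = 65 (E(U) = 46 + 19 = 65)
(-9734 + E(-45))*(-2079 + 18930) - 1*(-2729) = (-9734 + 65)*(-2079 + 18930) - 1*(-2729) = -9669*16851 + 2729 = -162932319 + 2729 = -162929590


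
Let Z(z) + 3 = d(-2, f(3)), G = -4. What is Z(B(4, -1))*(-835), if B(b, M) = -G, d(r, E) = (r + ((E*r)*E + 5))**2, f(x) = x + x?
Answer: -3972930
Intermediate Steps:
f(x) = 2*x
d(r, E) = (5 + r + r*E**2)**2 (d(r, E) = (r + (r*E**2 + 5))**2 = (r + (5 + r*E**2))**2 = (5 + r + r*E**2)**2)
B(b, M) = 4 (B(b, M) = -1*(-4) = 4)
Z(z) = 4758 (Z(z) = -3 + (5 - 2 - 2*(2*3)**2)**2 = -3 + (5 - 2 - 2*6**2)**2 = -3 + (5 - 2 - 2*36)**2 = -3 + (5 - 2 - 72)**2 = -3 + (-69)**2 = -3 + 4761 = 4758)
Z(B(4, -1))*(-835) = 4758*(-835) = -3972930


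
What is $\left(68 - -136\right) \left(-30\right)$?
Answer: $-6120$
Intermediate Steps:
$\left(68 - -136\right) \left(-30\right) = \left(68 + 136\right) \left(-30\right) = 204 \left(-30\right) = -6120$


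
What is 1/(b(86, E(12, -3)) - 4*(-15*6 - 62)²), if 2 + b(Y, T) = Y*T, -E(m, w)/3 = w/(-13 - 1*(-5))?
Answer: -4/370059 ≈ -1.0809e-5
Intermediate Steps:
E(m, w) = 3*w/8 (E(m, w) = -3*w/(-13 - 1*(-5)) = -3*w/(-13 + 5) = -3*w/(-8) = -3*w*(-1)/8 = -(-3)*w/8 = 3*w/8)
b(Y, T) = -2 + T*Y (b(Y, T) = -2 + Y*T = -2 + T*Y)
1/(b(86, E(12, -3)) - 4*(-15*6 - 62)²) = 1/((-2 + ((3/8)*(-3))*86) - 4*(-15*6 - 62)²) = 1/((-2 - 9/8*86) - 4*(-90 - 62)²) = 1/((-2 - 387/4) - 4*(-152)²) = 1/(-395/4 - 4*23104) = 1/(-395/4 - 92416) = 1/(-370059/4) = -4/370059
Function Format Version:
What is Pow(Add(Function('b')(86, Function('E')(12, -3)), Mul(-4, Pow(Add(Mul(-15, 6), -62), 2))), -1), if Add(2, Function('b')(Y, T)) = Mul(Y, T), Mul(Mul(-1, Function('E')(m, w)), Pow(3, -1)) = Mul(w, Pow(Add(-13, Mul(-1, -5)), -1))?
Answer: Rational(-4, 370059) ≈ -1.0809e-5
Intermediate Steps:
Function('E')(m, w) = Mul(Rational(3, 8), w) (Function('E')(m, w) = Mul(-3, Mul(w, Pow(Add(-13, Mul(-1, -5)), -1))) = Mul(-3, Mul(w, Pow(Add(-13, 5), -1))) = Mul(-3, Mul(w, Pow(-8, -1))) = Mul(-3, Mul(w, Rational(-1, 8))) = Mul(-3, Mul(Rational(-1, 8), w)) = Mul(Rational(3, 8), w))
Function('b')(Y, T) = Add(-2, Mul(T, Y)) (Function('b')(Y, T) = Add(-2, Mul(Y, T)) = Add(-2, Mul(T, Y)))
Pow(Add(Function('b')(86, Function('E')(12, -3)), Mul(-4, Pow(Add(Mul(-15, 6), -62), 2))), -1) = Pow(Add(Add(-2, Mul(Mul(Rational(3, 8), -3), 86)), Mul(-4, Pow(Add(Mul(-15, 6), -62), 2))), -1) = Pow(Add(Add(-2, Mul(Rational(-9, 8), 86)), Mul(-4, Pow(Add(-90, -62), 2))), -1) = Pow(Add(Add(-2, Rational(-387, 4)), Mul(-4, Pow(-152, 2))), -1) = Pow(Add(Rational(-395, 4), Mul(-4, 23104)), -1) = Pow(Add(Rational(-395, 4), -92416), -1) = Pow(Rational(-370059, 4), -1) = Rational(-4, 370059)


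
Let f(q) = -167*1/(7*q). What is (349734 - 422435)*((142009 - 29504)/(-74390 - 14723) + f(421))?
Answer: 25186105940306/262616011 ≈ 95905.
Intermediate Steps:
f(q) = -167/(7*q) (f(q) = -167*1/(7*q) = -167/(7*q))
(349734 - 422435)*((142009 - 29504)/(-74390 - 14723) + f(421)) = (349734 - 422435)*((142009 - 29504)/(-74390 - 14723) - 167/7/421) = -72701*(112505/(-89113) - 167/7*1/421) = -72701*(112505*(-1/89113) - 167/2947) = -72701*(-112505/89113 - 167/2947) = -72701*(-346434106/262616011) = 25186105940306/262616011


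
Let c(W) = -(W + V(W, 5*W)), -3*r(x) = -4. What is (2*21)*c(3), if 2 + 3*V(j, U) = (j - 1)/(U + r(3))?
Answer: -698/7 ≈ -99.714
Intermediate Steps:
r(x) = 4/3 (r(x) = -1/3*(-4) = 4/3)
V(j, U) = -2/3 + (-1 + j)/(3*(4/3 + U)) (V(j, U) = -2/3 + ((j - 1)/(U + 4/3))/3 = -2/3 + ((-1 + j)/(4/3 + U))/3 = -2/3 + (-1 + j)/(3*(4/3 + U)))
c(W) = -W - (-11 - 27*W)/(3*(4 + 15*W)) (c(W) = -(W + (-11 - 30*W + 3*W)/(3*(4 + 3*(5*W)))) = -(W + (-11 - 30*W + 3*W)/(3*(4 + 15*W))) = -(W + (-11 - 27*W)/(3*(4 + 15*W))) = -W - (-11 - 27*W)/(3*(4 + 15*W)))
(2*21)*c(3) = (2*21)*((11 - 45*3**2 + 15*3)/(3*(4 + 15*3))) = 42*((11 - 45*9 + 45)/(3*(4 + 45))) = 42*((1/3)*(11 - 405 + 45)/49) = 42*((1/3)*(1/49)*(-349)) = 42*(-349/147) = -698/7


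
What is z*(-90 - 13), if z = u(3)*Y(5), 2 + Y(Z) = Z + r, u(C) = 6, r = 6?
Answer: -5562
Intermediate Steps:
Y(Z) = 4 + Z (Y(Z) = -2 + (Z + 6) = -2 + (6 + Z) = 4 + Z)
z = 54 (z = 6*(4 + 5) = 6*9 = 54)
z*(-90 - 13) = 54*(-90 - 13) = 54*(-103) = -5562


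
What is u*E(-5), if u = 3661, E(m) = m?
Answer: -18305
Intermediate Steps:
u*E(-5) = 3661*(-5) = -18305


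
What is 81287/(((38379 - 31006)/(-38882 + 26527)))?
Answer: -1004300885/7373 ≈ -1.3621e+5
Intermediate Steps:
81287/(((38379 - 31006)/(-38882 + 26527))) = 81287/((7373/(-12355))) = 81287/((7373*(-1/12355))) = 81287/(-7373/12355) = 81287*(-12355/7373) = -1004300885/7373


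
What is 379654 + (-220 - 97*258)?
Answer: 354408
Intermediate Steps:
379654 + (-220 - 97*258) = 379654 + (-220 - 25026) = 379654 - 25246 = 354408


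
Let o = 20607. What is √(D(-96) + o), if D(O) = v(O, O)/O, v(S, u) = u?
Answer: 8*√322 ≈ 143.55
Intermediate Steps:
D(O) = 1 (D(O) = O/O = 1)
√(D(-96) + o) = √(1 + 20607) = √20608 = 8*√322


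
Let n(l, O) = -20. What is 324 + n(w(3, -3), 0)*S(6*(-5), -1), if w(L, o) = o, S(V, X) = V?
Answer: 924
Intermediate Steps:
324 + n(w(3, -3), 0)*S(6*(-5), -1) = 324 - 120*(-5) = 324 - 20*(-30) = 324 + 600 = 924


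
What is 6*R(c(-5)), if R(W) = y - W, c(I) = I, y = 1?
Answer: 36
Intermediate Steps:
R(W) = 1 - W
6*R(c(-5)) = 6*(1 - 1*(-5)) = 6*(1 + 5) = 6*6 = 36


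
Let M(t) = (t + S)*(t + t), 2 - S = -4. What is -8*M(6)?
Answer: -1152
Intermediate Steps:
S = 6 (S = 2 - 1*(-4) = 2 + 4 = 6)
M(t) = 2*t*(6 + t) (M(t) = (t + 6)*(t + t) = (6 + t)*(2*t) = 2*t*(6 + t))
-8*M(6) = -16*6*(6 + 6) = -16*6*12 = -8*144 = -1152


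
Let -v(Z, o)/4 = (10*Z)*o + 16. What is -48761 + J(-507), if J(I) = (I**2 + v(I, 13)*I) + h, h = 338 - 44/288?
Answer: -9606557243/72 ≈ -1.3342e+8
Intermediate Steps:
h = 24325/72 (h = 338 - 44*1/288 = 338 - 11/72 = 24325/72 ≈ 337.85)
v(Z, o) = -64 - 40*Z*o (v(Z, o) = -4*((10*Z)*o + 16) = -4*(10*Z*o + 16) = -4*(16 + 10*Z*o) = -64 - 40*Z*o)
J(I) = 24325/72 + I**2 + I*(-64 - 520*I) (J(I) = (I**2 + (-64 - 40*I*13)*I) + 24325/72 = (I**2 + (-64 - 520*I)*I) + 24325/72 = (I**2 + I*(-64 - 520*I)) + 24325/72 = 24325/72 + I**2 + I*(-64 - 520*I))
-48761 + J(-507) = -48761 + (24325/72 - 519*(-507)**2 - 64*(-507)) = -48761 + (24325/72 - 519*257049 + 32448) = -48761 + (24325/72 - 133408431 + 32448) = -48761 - 9603046451/72 = -9606557243/72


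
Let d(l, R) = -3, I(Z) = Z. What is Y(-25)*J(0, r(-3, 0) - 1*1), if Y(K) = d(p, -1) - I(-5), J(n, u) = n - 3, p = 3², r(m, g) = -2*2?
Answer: -6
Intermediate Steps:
r(m, g) = -4
p = 9
J(n, u) = -3 + n
Y(K) = 2 (Y(K) = -3 - 1*(-5) = -3 + 5 = 2)
Y(-25)*J(0, r(-3, 0) - 1*1) = 2*(-3 + 0) = 2*(-3) = -6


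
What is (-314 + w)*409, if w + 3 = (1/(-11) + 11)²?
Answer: -9798413/121 ≈ -80979.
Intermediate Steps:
w = 14037/121 (w = -3 + (1/(-11) + 11)² = -3 + (-1/11 + 11)² = -3 + (120/11)² = -3 + 14400/121 = 14037/121 ≈ 116.01)
(-314 + w)*409 = (-314 + 14037/121)*409 = -23957/121*409 = -9798413/121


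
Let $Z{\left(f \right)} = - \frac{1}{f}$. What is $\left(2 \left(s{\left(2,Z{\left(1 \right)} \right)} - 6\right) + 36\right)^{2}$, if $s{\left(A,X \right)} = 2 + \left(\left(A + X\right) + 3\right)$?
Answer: $1296$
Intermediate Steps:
$Z{\left(f \right)} = - \frac{1}{f}$
$s{\left(A,X \right)} = 5 + A + X$ ($s{\left(A,X \right)} = 2 + \left(3 + A + X\right) = 5 + A + X$)
$\left(2 \left(s{\left(2,Z{\left(1 \right)} \right)} - 6\right) + 36\right)^{2} = \left(2 \left(\left(5 + 2 - 1^{-1}\right) - 6\right) + 36\right)^{2} = \left(2 \left(\left(5 + 2 - 1\right) - 6\right) + 36\right)^{2} = \left(2 \left(6 - 6\right) + 36\right)^{2} = \left(2 \cdot 0 + 36\right)^{2} = \left(0 + 36\right)^{2} = 36^{2} = 1296$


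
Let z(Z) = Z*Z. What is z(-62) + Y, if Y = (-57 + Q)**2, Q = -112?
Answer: 32405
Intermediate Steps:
z(Z) = Z**2
Y = 28561 (Y = (-57 - 112)**2 = (-169)**2 = 28561)
z(-62) + Y = (-62)**2 + 28561 = 3844 + 28561 = 32405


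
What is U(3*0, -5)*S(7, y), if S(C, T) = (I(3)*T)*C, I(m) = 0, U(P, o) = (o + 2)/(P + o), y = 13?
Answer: 0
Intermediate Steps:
U(P, o) = (2 + o)/(P + o)
S(C, T) = 0 (S(C, T) = (0*T)*C = 0*C = 0)
U(3*0, -5)*S(7, y) = ((2 - 5)/(3*0 - 5))*0 = (-3/(0 - 5))*0 = (-3/(-5))*0 = -⅕*(-3)*0 = (⅗)*0 = 0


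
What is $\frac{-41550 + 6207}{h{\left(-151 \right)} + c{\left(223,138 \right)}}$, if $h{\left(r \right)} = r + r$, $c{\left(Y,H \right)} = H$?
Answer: $\frac{35343}{164} \approx 215.51$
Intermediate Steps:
$h{\left(r \right)} = 2 r$
$\frac{-41550 + 6207}{h{\left(-151 \right)} + c{\left(223,138 \right)}} = \frac{-41550 + 6207}{2 \left(-151\right) + 138} = - \frac{35343}{-302 + 138} = - \frac{35343}{-164} = \left(-35343\right) \left(- \frac{1}{164}\right) = \frac{35343}{164}$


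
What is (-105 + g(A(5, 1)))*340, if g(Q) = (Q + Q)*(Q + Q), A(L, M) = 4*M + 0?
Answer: -13940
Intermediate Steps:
A(L, M) = 4*M
g(Q) = 4*Q² (g(Q) = (2*Q)*(2*Q) = 4*Q²)
(-105 + g(A(5, 1)))*340 = (-105 + 4*(4*1)²)*340 = (-105 + 4*4²)*340 = (-105 + 4*16)*340 = (-105 + 64)*340 = -41*340 = -13940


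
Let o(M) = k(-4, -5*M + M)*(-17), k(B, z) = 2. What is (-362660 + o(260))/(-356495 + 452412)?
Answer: -362694/95917 ≈ -3.7813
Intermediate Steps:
o(M) = -34 (o(M) = 2*(-17) = -34)
(-362660 + o(260))/(-356495 + 452412) = (-362660 - 34)/(-356495 + 452412) = -362694/95917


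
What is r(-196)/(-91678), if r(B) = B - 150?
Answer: 173/45839 ≈ 0.0037741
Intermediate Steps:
r(B) = -150 + B
r(-196)/(-91678) = (-150 - 196)/(-91678) = -346*(-1/91678) = 173/45839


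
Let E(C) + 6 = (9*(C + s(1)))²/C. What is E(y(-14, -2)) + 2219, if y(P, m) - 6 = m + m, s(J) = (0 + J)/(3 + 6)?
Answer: 4787/2 ≈ 2393.5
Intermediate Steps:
s(J) = J/9
y(P, m) = 6 + 2*m (y(P, m) = 6 + (m + m) = 6 + 2*m)
E(C) = -6 + (1 + 9*C)²/C (E(C) = -6 + (9*(C + (⅑)*1))²/C = -6 + (9*(C + ⅑))²/C = -6 + (9*(⅑ + C))²/C = -6 + (1 + 9*C)²/C)
E(y(-14, -2)) + 2219 = (-6 + (1 + 9*(6 + 2*(-2)))²/(6 + 2*(-2))) + 2219 = (-6 + (1 + 9*(6 - 4))²/(6 - 4)) + 2219 = (-6 + (1 + 9*2)²/2) + 2219 = (-6 + (1 + 18)²/2) + 2219 = (-6 + (½)*19²) + 2219 = (-6 + (½)*361) + 2219 = (-6 + 361/2) + 2219 = 349/2 + 2219 = 4787/2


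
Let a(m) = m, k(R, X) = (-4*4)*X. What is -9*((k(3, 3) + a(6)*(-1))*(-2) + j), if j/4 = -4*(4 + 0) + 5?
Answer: -576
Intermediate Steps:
k(R, X) = -16*X
j = -44 (j = 4*(-4*(4 + 0) + 5) = 4*(-4*4 + 5) = 4*(-16 + 5) = 4*(-11) = -44)
-9*((k(3, 3) + a(6)*(-1))*(-2) + j) = -9*((-16*3 + 6*(-1))*(-2) - 44) = -9*((-48 - 6)*(-2) - 44) = -9*(-54*(-2) - 44) = -9*(108 - 44) = -9*64 = -576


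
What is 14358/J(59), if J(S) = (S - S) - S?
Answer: -14358/59 ≈ -243.36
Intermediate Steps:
J(S) = -S (J(S) = 0 - S = -S)
14358/J(59) = 14358/((-1*59)) = 14358/(-59) = 14358*(-1/59) = -14358/59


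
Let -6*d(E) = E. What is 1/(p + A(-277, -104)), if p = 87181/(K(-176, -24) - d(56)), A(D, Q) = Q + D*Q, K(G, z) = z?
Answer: 44/1001433 ≈ 4.3937e-5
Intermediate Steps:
d(E) = -E/6
p = -261543/44 (p = 87181/(-24 - (-1)*56/6) = 87181/(-24 - 1*(-28/3)) = 87181/(-24 + 28/3) = 87181/(-44/3) = 87181*(-3/44) = -261543/44 ≈ -5944.2)
1/(p + A(-277, -104)) = 1/(-261543/44 - 104*(1 - 277)) = 1/(-261543/44 - 104*(-276)) = 1/(-261543/44 + 28704) = 1/(1001433/44) = 44/1001433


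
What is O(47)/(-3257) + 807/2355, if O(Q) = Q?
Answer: 839238/2556745 ≈ 0.32824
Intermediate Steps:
O(47)/(-3257) + 807/2355 = 47/(-3257) + 807/2355 = 47*(-1/3257) + 807*(1/2355) = -47/3257 + 269/785 = 839238/2556745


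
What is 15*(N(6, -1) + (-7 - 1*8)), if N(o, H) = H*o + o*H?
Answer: -405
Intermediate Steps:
N(o, H) = 2*H*o (N(o, H) = H*o + H*o = 2*H*o)
15*(N(6, -1) + (-7 - 1*8)) = 15*(2*(-1)*6 + (-7 - 1*8)) = 15*(-12 + (-7 - 8)) = 15*(-12 - 15) = 15*(-27) = -405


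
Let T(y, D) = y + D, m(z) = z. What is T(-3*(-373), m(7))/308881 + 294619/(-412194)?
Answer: -90538080895/127318894914 ≈ -0.71111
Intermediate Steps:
T(y, D) = D + y
T(-3*(-373), m(7))/308881 + 294619/(-412194) = (7 - 3*(-373))/308881 + 294619/(-412194) = (7 + 1119)*(1/308881) + 294619*(-1/412194) = 1126*(1/308881) - 294619/412194 = 1126/308881 - 294619/412194 = -90538080895/127318894914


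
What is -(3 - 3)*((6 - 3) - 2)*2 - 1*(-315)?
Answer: 315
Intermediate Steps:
-(3 - 3)*((6 - 3) - 2)*2 - 1*(-315) = -0*(3 - 2)*2 + 315 = -0*2 + 315 = -1*0*2 + 315 = 0*2 + 315 = 0 + 315 = 315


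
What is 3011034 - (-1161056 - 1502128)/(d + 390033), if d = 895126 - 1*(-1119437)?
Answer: 603360247954/200383 ≈ 3.0110e+6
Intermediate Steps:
d = 2014563 (d = 895126 + 1119437 = 2014563)
3011034 - (-1161056 - 1502128)/(d + 390033) = 3011034 - (-1161056 - 1502128)/(2014563 + 390033) = 3011034 - (-2663184)/2404596 = 3011034 - 1*(-221932/200383) = 3011034 + 221932/200383 = 603360247954/200383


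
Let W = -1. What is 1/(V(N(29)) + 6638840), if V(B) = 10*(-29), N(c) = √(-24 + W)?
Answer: 1/6638550 ≈ 1.5064e-7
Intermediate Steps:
N(c) = 5*I (N(c) = √(-24 - 1) = √(-25) = 5*I)
V(B) = -290
1/(V(N(29)) + 6638840) = 1/(-290 + 6638840) = 1/6638550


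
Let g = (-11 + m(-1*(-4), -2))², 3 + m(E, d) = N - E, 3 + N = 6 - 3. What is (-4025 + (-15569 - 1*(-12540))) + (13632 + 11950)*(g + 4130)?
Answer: 113935174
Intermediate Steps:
N = 0 (N = -3 + (6 - 3) = -3 + 3 = 0)
m(E, d) = -3 - E (m(E, d) = -3 + (0 - E) = -3 - E)
g = 324 (g = (-11 + (-3 - (-1)*(-4)))² = (-11 + (-3 - 1*4))² = (-11 + (-3 - 4))² = (-11 - 7)² = (-18)² = 324)
(-4025 + (-15569 - 1*(-12540))) + (13632 + 11950)*(g + 4130) = (-4025 + (-15569 - 1*(-12540))) + (13632 + 11950)*(324 + 4130) = (-4025 + (-15569 + 12540)) + 25582*4454 = (-4025 - 3029) + 113942228 = -7054 + 113942228 = 113935174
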